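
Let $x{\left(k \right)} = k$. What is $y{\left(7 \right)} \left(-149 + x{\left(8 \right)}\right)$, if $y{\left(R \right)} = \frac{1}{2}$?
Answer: $- \frac{141}{2} \approx -70.5$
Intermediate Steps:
$y{\left(R \right)} = \frac{1}{2}$
$y{\left(7 \right)} \left(-149 + x{\left(8 \right)}\right) = \frac{-149 + 8}{2} = \frac{1}{2} \left(-141\right) = - \frac{141}{2}$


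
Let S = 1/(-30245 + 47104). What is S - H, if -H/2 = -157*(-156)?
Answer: 825821257/16859 ≈ 48984.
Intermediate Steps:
H = -48984 (H = -(-314)*(-156) = -2*24492 = -48984)
S = 1/16859 ≈ 5.9315e-5
S - H = 1/16859 - 1*(-48984) = 1/16859 + 48984 = 825821257/16859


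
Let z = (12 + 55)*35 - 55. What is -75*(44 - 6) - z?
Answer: -5140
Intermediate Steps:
z = 2290 (z = 67*35 - 55 = 2345 - 55 = 2290)
-75*(44 - 6) - z = -75*(44 - 6) - 1*2290 = -75*38 - 2290 = -2850 - 2290 = -5140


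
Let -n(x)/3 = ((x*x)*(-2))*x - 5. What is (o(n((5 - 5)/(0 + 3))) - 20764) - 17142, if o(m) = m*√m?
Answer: -37906 + 15*√15 ≈ -37848.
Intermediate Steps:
n(x) = 15 + 6*x³ (n(x) = -3*(((x*x)*(-2))*x - 5) = -3*((x²*(-2))*x - 5) = -3*((-2*x²)*x - 5) = -3*(-2*x³ - 5) = -3*(-5 - 2*x³) = 15 + 6*x³)
o(m) = m^(3/2)
(o(n((5 - 5)/(0 + 3))) - 20764) - 17142 = ((15 + 6*((5 - 5)/(0 + 3))³)^(3/2) - 20764) - 17142 = ((15 + 6*(0/3)³)^(3/2) - 20764) - 17142 = ((15 + 6*(0*(⅓))³)^(3/2) - 20764) - 17142 = ((15 + 6*0³)^(3/2) - 20764) - 17142 = ((15 + 6*0)^(3/2) - 20764) - 17142 = ((15 + 0)^(3/2) - 20764) - 17142 = (15^(3/2) - 20764) - 17142 = (15*√15 - 20764) - 17142 = (-20764 + 15*√15) - 17142 = -37906 + 15*√15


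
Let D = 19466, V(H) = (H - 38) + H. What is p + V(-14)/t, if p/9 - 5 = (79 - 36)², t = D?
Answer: 162404805/9733 ≈ 16686.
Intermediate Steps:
V(H) = -38 + 2*H (V(H) = (-38 + H) + H = -38 + 2*H)
t = 19466
p = 16686 (p = 45 + 9*(79 - 36)² = 45 + 9*43² = 45 + 9*1849 = 45 + 16641 = 16686)
p + V(-14)/t = 16686 + (-38 + 2*(-14))/19466 = 16686 + (-38 - 28)*(1/19466) = 16686 - 66*1/19466 = 16686 - 33/9733 = 162404805/9733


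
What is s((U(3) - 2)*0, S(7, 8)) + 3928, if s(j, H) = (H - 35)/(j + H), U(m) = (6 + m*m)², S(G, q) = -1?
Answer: 3964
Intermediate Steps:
U(m) = (6 + m²)²
s(j, H) = (-35 + H)/(H + j)
s((U(3) - 2)*0, S(7, 8)) + 3928 = (-35 - 1)/(-1 + ((6 + 3²)² - 2)*0) + 3928 = -36/(-1 + ((6 + 9)² - 2)*0) + 3928 = -36/(-1 + (15² - 2)*0) + 3928 = -36/(-1 + (225 - 2)*0) + 3928 = -36/(-1 + 223*0) + 3928 = -36/(-1 + 0) + 3928 = -36/(-1) + 3928 = -1*(-36) + 3928 = 36 + 3928 = 3964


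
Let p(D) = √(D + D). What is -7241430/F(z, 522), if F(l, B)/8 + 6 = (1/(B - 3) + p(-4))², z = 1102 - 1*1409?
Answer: 975279413115*I/(4*(2076*√2 + 3771053*I)) ≈ 64656.0 + 50.337*I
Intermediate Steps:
p(D) = √2*√D (p(D) = √(2*D) = √2*√D)
z = -307 (z = 1102 - 1409 = -307)
F(l, B) = -48 + 8*(1/(-3 + B) + 2*I*√2)² (F(l, B) = -48 + 8*(1/(B - 3) + √2*√(-4))² = -48 + 8*(1/(-3 + B) + √2*(2*I))² = -48 + 8*(1/(-3 + B) + 2*I*√2)²)
-7241430/F(z, 522) = -7241430/(-48 + 8*(1 - 6*I*√2 + 2*I*522*√2)²/(-3 + 522)²) = -7241430/(-48 + 8*(1 - 6*I*√2 + 1044*I*√2)²/519²) = -7241430/(-48 + 8*(1/269361)*(1 + 1038*I*√2)²) = -7241430/(-48 + 8*(1 + 1038*I*√2)²/269361)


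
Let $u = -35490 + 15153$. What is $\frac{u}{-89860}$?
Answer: $\frac{20337}{89860} \approx 0.22632$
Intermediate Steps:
$u = -20337$
$\frac{u}{-89860} = - \frac{20337}{-89860} = \left(-20337\right) \left(- \frac{1}{89860}\right) = \frac{20337}{89860}$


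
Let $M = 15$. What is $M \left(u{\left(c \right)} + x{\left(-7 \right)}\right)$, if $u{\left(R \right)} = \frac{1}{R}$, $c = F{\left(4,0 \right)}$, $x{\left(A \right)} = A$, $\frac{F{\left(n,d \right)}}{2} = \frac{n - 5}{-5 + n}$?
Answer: $- \frac{195}{2} \approx -97.5$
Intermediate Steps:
$F{\left(n,d \right)} = 2$ ($F{\left(n,d \right)} = 2 \frac{n - 5}{-5 + n} = 2 \frac{-5 + n}{-5 + n} = 2 \cdot 1 = 2$)
$c = 2$
$M \left(u{\left(c \right)} + x{\left(-7 \right)}\right) = 15 \left(\frac{1}{2} - 7\right) = 15 \left(- \frac{13}{2}\right) = - \frac{195}{2}$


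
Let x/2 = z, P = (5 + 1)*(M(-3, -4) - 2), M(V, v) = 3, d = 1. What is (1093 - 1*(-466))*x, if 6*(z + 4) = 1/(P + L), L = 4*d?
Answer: -372601/30 ≈ -12420.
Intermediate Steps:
L = 4 (L = 4*1 = 4)
P = 6 (P = (5 + 1)*(3 - 2) = 6*1 = 6)
z = -239/60 (z = -4 + 1/(6*(6 + 4)) = -4 + (1/6)/10 = -4 + (1/6)*(1/10) = -4 + 1/60 = -239/60 ≈ -3.9833)
x = -239/30 (x = 2*(-239/60) = -239/30 ≈ -7.9667)
(1093 - 1*(-466))*x = (1093 - 1*(-466))*(-239/30) = (1093 + 466)*(-239/30) = 1559*(-239/30) = -372601/30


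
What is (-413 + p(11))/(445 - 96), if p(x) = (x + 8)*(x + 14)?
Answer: 62/349 ≈ 0.17765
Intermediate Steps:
p(x) = (8 + x)*(14 + x)
(-413 + p(11))/(445 - 96) = (-413 + (112 + 11**2 + 22*11))/(445 - 96) = (-413 + (112 + 121 + 242))/349 = (-413 + 475)*(1/349) = 62*(1/349) = 62/349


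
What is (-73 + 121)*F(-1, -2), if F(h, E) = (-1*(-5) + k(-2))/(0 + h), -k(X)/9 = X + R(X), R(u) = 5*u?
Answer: -5424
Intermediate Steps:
k(X) = -54*X (k(X) = -9*(X + 5*X) = -54*X)
F(h, E) = 113/h (F(h, E) = (-1*(-5) - 54*(-2))/(0 + h) = (5 + 108)/h = 113/h)
(-73 + 121)*F(-1, -2) = (-73 + 121)*(113/(-1)) = 48*(113*(-1)) = 48*(-113) = -5424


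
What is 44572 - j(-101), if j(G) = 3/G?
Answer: 4501775/101 ≈ 44572.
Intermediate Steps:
44572 - j(-101) = 44572 - 3/(-101) = 44572 - 3*(-1)/101 = 44572 - 1*(-3/101) = 44572 + 3/101 = 4501775/101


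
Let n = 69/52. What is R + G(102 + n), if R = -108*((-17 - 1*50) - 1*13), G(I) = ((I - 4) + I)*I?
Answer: 39991617/1352 ≈ 29580.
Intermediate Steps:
n = 69/52 (n = 69*(1/52) = 69/52 ≈ 1.3269)
G(I) = I*(-4 + 2*I) (G(I) = ((-4 + I) + I)*I = (-4 + 2*I)*I = I*(-4 + 2*I))
R = 8640 (R = -108*((-17 - 50) - 13) = -108*(-67 - 13) = -108*(-80) = 8640)
R + G(102 + n) = 8640 + 2*(102 + 69/52)*(-2 + (102 + 69/52)) = 8640 + 2*(5373/52)*(-2 + 5373/52) = 8640 + 2*(5373/52)*(5269/52) = 8640 + 28310337/1352 = 39991617/1352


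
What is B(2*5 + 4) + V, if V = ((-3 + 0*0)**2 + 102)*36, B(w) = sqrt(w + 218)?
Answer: 3996 + 2*sqrt(58) ≈ 4011.2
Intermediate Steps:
B(w) = sqrt(218 + w)
V = 3996 (V = ((-3 + 0)**2 + 102)*36 = ((-3)**2 + 102)*36 = (9 + 102)*36 = 111*36 = 3996)
B(2*5 + 4) + V = sqrt(218 + (2*5 + 4)) + 3996 = sqrt(218 + (10 + 4)) + 3996 = sqrt(218 + 14) + 3996 = sqrt(232) + 3996 = 2*sqrt(58) + 3996 = 3996 + 2*sqrt(58)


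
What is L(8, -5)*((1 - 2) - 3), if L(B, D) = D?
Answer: 20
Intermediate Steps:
L(8, -5)*((1 - 2) - 3) = -5*((1 - 2) - 3) = -5*(-1 - 3) = -5*(-4) = 20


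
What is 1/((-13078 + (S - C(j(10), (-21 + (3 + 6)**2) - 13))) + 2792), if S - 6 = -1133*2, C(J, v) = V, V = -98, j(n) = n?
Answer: -1/12448 ≈ -8.0334e-5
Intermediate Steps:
C(J, v) = -98
S = -2260 (S = 6 - 1133*2 = 6 - 2266 = -2260)
1/((-13078 + (S - C(j(10), (-21 + (3 + 6)**2) - 13))) + 2792) = 1/((-13078 + (-2260 - 1*(-98))) + 2792) = 1/((-13078 + (-2260 + 98)) + 2792) = 1/((-13078 - 2162) + 2792) = 1/(-15240 + 2792) = 1/(-12448) = -1/12448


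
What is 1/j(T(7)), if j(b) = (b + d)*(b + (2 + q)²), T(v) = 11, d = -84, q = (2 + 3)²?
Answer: -1/54020 ≈ -1.8512e-5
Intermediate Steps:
q = 25 (q = 5² = 25)
j(b) = (-84 + b)*(729 + b) (j(b) = (b - 84)*(b + (2 + 25)²) = (-84 + b)*(b + 27²) = (-84 + b)*(b + 729) = (-84 + b)*(729 + b))
1/j(T(7)) = 1/(-61236 + 11² + 645*11) = 1/(-61236 + 121 + 7095) = 1/(-54020) = -1/54020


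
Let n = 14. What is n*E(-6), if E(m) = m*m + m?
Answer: 420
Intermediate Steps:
E(m) = m + m**2 (E(m) = m**2 + m = m + m**2)
n*E(-6) = 14*(-6*(1 - 6)) = 14*(-6*(-5)) = 14*30 = 420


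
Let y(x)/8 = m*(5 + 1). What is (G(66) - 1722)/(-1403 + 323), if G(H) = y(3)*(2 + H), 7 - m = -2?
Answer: -4609/180 ≈ -25.606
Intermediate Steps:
m = 9 (m = 7 - 1*(-2) = 7 + 2 = 9)
y(x) = 432 (y(x) = 8*(9*(5 + 1)) = 8*(9*6) = 8*54 = 432)
G(H) = 864 + 432*H (G(H) = 432*(2 + H) = 864 + 432*H)
(G(66) - 1722)/(-1403 + 323) = ((864 + 432*66) - 1722)/(-1403 + 323) = ((864 + 28512) - 1722)/(-1080) = (29376 - 1722)*(-1/1080) = 27654*(-1/1080) = -4609/180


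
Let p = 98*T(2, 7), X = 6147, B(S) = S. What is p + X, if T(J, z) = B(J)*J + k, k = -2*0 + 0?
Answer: 6539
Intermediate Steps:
k = 0 (k = 0 + 0 = 0)
T(J, z) = J² (T(J, z) = J*J + 0 = J² + 0 = J²)
p = 392 (p = 98*2² = 98*4 = 392)
p + X = 392 + 6147 = 6539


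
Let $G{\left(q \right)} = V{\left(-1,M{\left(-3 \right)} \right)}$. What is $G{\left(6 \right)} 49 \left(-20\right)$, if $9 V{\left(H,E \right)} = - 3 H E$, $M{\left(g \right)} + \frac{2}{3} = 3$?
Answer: $- \frac{6860}{9} \approx -762.22$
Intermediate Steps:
$M{\left(g \right)} = \frac{7}{3}$ ($M{\left(g \right)} = - \frac{2}{3} + 3 = \frac{7}{3}$)
$V{\left(H,E \right)} = - \frac{E H}{3}$ ($V{\left(H,E \right)} = \frac{- 3 H E}{9} = \frac{\left(-3\right) E H}{9} = - \frac{E H}{3}$)
$G{\left(q \right)} = \frac{7}{9}$ ($G{\left(q \right)} = \left(- \frac{1}{3}\right) \frac{7}{3} \left(-1\right) = \frac{7}{9}$)
$G{\left(6 \right)} 49 \left(-20\right) = \frac{7}{9} \cdot 49 \left(-20\right) = \frac{343}{9} \left(-20\right) = - \frac{6860}{9}$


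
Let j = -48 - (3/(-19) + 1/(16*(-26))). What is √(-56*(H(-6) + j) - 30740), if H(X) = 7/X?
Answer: I*√61487503467/1482 ≈ 167.32*I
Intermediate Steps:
j = -378125/7904 (j = -48 - (3*(-1/19) + (1/16)*(-1/26)) = -48 - (-3/19 - 1/416) = -48 - 1*(-1267/7904) = -48 + 1267/7904 = -378125/7904 ≈ -47.840)
√(-56*(H(-6) + j) - 30740) = √(-56*(7/(-6) - 378125/7904) - 30740) = √(-56*(7*(-⅙) - 378125/7904) - 30740) = √(-56*(-7/6 - 378125/7904) - 30740) = √(-56*(-1162039/23712) - 30740) = √(8134273/2964 - 30740) = √(-82979087/2964) = I*√61487503467/1482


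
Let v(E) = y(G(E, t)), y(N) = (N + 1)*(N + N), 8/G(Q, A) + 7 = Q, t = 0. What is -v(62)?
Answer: -1008/3025 ≈ -0.33322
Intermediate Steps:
G(Q, A) = 8/(-7 + Q)
y(N) = 2*N*(1 + N) (y(N) = (1 + N)*(2*N) = 2*N*(1 + N))
v(E) = 16*(1 + 8/(-7 + E))/(-7 + E) (v(E) = 2*(8/(-7 + E))*(1 + 8/(-7 + E)) = 16*(1 + 8/(-7 + E))/(-7 + E))
-v(62) = -16*(1 + 62)/(-7 + 62)**2 = -16*63/55**2 = -16*63/3025 = -1*1008/3025 = -1008/3025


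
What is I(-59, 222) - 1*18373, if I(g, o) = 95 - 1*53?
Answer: -18331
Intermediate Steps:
I(g, o) = 42 (I(g, o) = 95 - 53 = 42)
I(-59, 222) - 1*18373 = 42 - 1*18373 = 42 - 18373 = -18331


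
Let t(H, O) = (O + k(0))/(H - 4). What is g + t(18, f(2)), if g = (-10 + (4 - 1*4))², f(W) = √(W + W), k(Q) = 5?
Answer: 201/2 ≈ 100.50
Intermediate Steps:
f(W) = √2*√W (f(W) = √(2*W) = √2*√W)
t(H, O) = (5 + O)/(-4 + H) (t(H, O) = (O + 5)/(H - 4) = (5 + O)/(-4 + H))
g = 100 (g = (-10 + (4 - 4))² = (-10 + 0)² = (-10)² = 100)
g + t(18, f(2)) = 100 + (5 + √2*√2)/(-4 + 18) = 100 + (5 + 2)/14 = 100 + (1/14)*7 = 100 + ½ = 201/2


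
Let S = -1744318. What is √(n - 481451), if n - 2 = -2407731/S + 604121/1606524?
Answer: I*√236294973069960354121397806467/700572182658 ≈ 693.86*I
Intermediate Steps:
n = 5263217116393/1401144365316 (n = 2 + (-2407731/(-1744318) + 604121/1606524) = 2 + (-2407731*(-1/1744318) + 604121*(1/1606524)) = 2 + (2407731/1744318 + 604121/1606524) = 2 + 2460928385761/1401144365316 = 5263217116393/1401144365316 ≈ 3.7564)
√(n - 481451) = √(5263217116393/1401144365316 - 481451) = √(-674577092608637123/1401144365316) = I*√236294973069960354121397806467/700572182658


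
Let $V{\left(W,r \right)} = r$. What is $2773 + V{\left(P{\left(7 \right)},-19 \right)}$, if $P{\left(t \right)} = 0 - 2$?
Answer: $2754$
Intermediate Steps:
$P{\left(t \right)} = -2$
$2773 + V{\left(P{\left(7 \right)},-19 \right)} = 2773 - 19 = 2754$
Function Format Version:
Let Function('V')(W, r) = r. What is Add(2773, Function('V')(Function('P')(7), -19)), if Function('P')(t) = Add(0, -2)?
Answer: 2754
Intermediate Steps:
Function('P')(t) = -2
Add(2773, Function('V')(Function('P')(7), -19)) = Add(2773, -19) = 2754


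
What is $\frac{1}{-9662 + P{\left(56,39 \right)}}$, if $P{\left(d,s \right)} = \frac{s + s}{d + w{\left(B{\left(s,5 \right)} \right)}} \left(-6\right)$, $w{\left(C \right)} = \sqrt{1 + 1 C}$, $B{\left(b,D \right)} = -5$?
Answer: $- \frac{3795611}{36704873572} - \frac{117 i}{36704873572} \approx -0.00010341 - 3.1876 \cdot 10^{-9} i$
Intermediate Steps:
$w{\left(C \right)} = \sqrt{1 + C}$
$P{\left(d,s \right)} = - \frac{12 s}{d + 2 i}$ ($P{\left(d,s \right)} = \frac{s + s}{d + \sqrt{1 - 5}} \left(-6\right) = \frac{2 s}{d + \sqrt{-4}} \left(-6\right) = \frac{2 s}{d + 2 i} \left(-6\right) = - \frac{12 s}{d + 2 i}$)
$\frac{1}{-9662 + P{\left(56,39 \right)}} = \frac{1}{-9662 - \frac{468}{56 + 2 i}} = \frac{1}{-9662 - 468 \frac{56 - 2 i}{3140}} = \frac{1}{-9662 - \left(\frac{6552}{785} - \frac{234 i}{785}\right)} = \frac{1}{- \frac{7591222}{785} + \frac{234 i}{785}} = \frac{785 \left(- \frac{7591222}{785} - \frac{234 i}{785}\right)}{73409747144}$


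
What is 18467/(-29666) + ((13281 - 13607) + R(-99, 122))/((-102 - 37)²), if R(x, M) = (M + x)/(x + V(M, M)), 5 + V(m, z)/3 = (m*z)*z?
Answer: -499082672892143/780585104839995 ≈ -0.63937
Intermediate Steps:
V(m, z) = -15 + 3*m*z² (V(m, z) = -15 + 3*((m*z)*z) = -15 + 3*(m*z²) = -15 + 3*m*z²)
R(x, M) = (M + x)/(-15 + x + 3*M³) (R(x, M) = (M + x)/(x + (-15 + 3*M*M²)) = (M + x)/(x + (-15 + 3*M³)) = (M + x)/(-15 + x + 3*M³))
18467/(-29666) + ((13281 - 13607) + R(-99, 122))/((-102 - 37)²) = 18467/(-29666) + ((13281 - 13607) + (122 - 99)/(-15 - 99 + 3*122³))/((-102 - 37)²) = 18467*(-1/29666) + (-326 + 23/(-15 - 99 + 3*1815848))/((-139)²) = -18467/29666 + (-326 + 23/(-15 - 99 + 5447544))/19321 = -18467/29666 + (-326 + 23/5447430)*(1/19321) = -18467/29666 - 1775862157/5447430*1/19321 = -18467/29666 - 1775862157/105249795030 = -499082672892143/780585104839995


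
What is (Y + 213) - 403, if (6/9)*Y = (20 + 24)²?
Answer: 2714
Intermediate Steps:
Y = 2904 (Y = 3*(20 + 24)²/2 = (3/2)*44² = (3/2)*1936 = 2904)
(Y + 213) - 403 = (2904 + 213) - 403 = 3117 - 403 = 2714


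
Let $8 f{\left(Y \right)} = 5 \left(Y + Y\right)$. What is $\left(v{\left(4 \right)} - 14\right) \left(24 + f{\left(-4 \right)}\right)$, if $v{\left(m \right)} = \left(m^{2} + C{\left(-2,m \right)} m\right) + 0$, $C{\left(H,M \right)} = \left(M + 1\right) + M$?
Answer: $722$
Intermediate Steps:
$C{\left(H,M \right)} = 1 + 2 M$ ($C{\left(H,M \right)} = \left(1 + M\right) + M = 1 + 2 M$)
$v{\left(m \right)} = m^{2} + m \left(1 + 2 m\right)$ ($v{\left(m \right)} = \left(m^{2} + \left(1 + 2 m\right) m\right) + 0 = \left(m^{2} + m \left(1 + 2 m\right)\right) + 0 = m^{2} + m \left(1 + 2 m\right)$)
$f{\left(Y \right)} = \frac{5 Y}{4}$ ($f{\left(Y \right)} = \frac{5 \left(Y + Y\right)}{8} = \frac{5 \cdot 2 Y}{8} = \frac{10 Y}{8} = \frac{5 Y}{4}$)
$\left(v{\left(4 \right)} - 14\right) \left(24 + f{\left(-4 \right)}\right) = \left(4 \left(1 + 3 \cdot 4\right) - 14\right) \left(24 + \frac{5}{4} \left(-4\right)\right) = \left(4 \left(1 + 12\right) - 14\right) \left(24 - 5\right) = \left(4 \cdot 13 - 14\right) 19 = \left(52 - 14\right) 19 = 38 \cdot 19 = 722$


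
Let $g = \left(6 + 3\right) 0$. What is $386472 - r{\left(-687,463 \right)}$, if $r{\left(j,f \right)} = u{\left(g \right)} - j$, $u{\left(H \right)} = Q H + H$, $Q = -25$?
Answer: $385785$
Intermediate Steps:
$g = 0$ ($g = 9 \cdot 0 = 0$)
$u{\left(H \right)} = - 24 H$ ($u{\left(H \right)} = - 25 H + H = - 24 H$)
$r{\left(j,f \right)} = - j$ ($r{\left(j,f \right)} = \left(-24\right) 0 - j = 0 - j = - j$)
$386472 - r{\left(-687,463 \right)} = 386472 - \left(-1\right) \left(-687\right) = 386472 - 687 = 385785$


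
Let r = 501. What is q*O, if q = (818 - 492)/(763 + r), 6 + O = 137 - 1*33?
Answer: 7987/316 ≈ 25.275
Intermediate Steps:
O = 98 (O = -6 + (137 - 1*33) = -6 + (137 - 33) = -6 + 104 = 98)
q = 163/632 (q = (818 - 492)/(763 + 501) = 326/1264 = 326*(1/1264) = 163/632 ≈ 0.25791)
q*O = (163/632)*98 = 7987/316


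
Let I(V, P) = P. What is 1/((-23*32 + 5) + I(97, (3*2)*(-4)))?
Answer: -1/755 ≈ -0.0013245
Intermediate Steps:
1/((-23*32 + 5) + I(97, (3*2)*(-4))) = 1/((-23*32 + 5) + (3*2)*(-4)) = 1/((-736 + 5) + 6*(-4)) = 1/(-731 - 24) = 1/(-755) = -1/755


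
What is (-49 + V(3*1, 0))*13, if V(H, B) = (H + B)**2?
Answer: -520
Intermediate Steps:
V(H, B) = (B + H)**2
(-49 + V(3*1, 0))*13 = (-49 + (0 + 3*1)**2)*13 = (-49 + (0 + 3)**2)*13 = (-49 + 3**2)*13 = (-49 + 9)*13 = -40*13 = -520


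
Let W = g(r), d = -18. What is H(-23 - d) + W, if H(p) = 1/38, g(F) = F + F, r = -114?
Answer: -8663/38 ≈ -227.97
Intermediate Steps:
g(F) = 2*F
W = -228 (W = 2*(-114) = -228)
H(p) = 1/38
H(-23 - d) + W = 1/38 - 228 = -8663/38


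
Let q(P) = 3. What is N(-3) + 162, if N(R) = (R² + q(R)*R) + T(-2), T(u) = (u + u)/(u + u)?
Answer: 163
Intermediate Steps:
T(u) = 1 (T(u) = (2*u)/((2*u)) = (2*u)*(1/(2*u)) = 1)
N(R) = 1 + R² + 3*R (N(R) = (R² + 3*R) + 1 = 1 + R² + 3*R)
N(-3) + 162 = (1 + (-3)² + 3*(-3)) + 162 = (1 + 9 - 9) + 162 = 1 + 162 = 163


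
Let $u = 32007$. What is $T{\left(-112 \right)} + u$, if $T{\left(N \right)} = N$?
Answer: $31895$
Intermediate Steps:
$T{\left(-112 \right)} + u = -112 + 32007 = 31895$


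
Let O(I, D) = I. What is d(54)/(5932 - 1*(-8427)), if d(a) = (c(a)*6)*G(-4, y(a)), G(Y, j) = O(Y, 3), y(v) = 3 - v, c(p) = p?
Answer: -1296/14359 ≈ -0.090257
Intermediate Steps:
G(Y, j) = Y
d(a) = -24*a (d(a) = (a*6)*(-4) = (6*a)*(-4) = -24*a)
d(54)/(5932 - 1*(-8427)) = (-24*54)/(5932 - 1*(-8427)) = -1296/(5932 + 8427) = -1296/14359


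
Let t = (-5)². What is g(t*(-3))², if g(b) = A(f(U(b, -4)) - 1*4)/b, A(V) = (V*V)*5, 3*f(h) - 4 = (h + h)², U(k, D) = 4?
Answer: 9834496/18225 ≈ 539.62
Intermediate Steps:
t = 25
f(h) = 4/3 + 4*h²/3 (f(h) = 4/3 + (h + h)²/3 = 4/3 + (2*h)²/3 = 4/3 + (4*h²)/3 = 4/3 + 4*h²/3)
A(V) = 5*V² (A(V) = V²*5 = 5*V²)
g(b) = 15680/(9*b) (g(b) = (5*((4/3 + (4/3)*4²) - 1*4)²)/b = (5*((4/3 + (4/3)*16) - 4)²)/b = (5*((4/3 + 64/3) - 4)²)/b = (5*(68/3 - 4)²)/b = (5*(56/3)²)/b = (5*(3136/9))/b = 15680/(9*b))
g(t*(-3))² = (15680/(9*((25*(-3)))))² = ((15680/9)/(-75))² = ((15680/9)*(-1/75))² = (-3136/135)² = 9834496/18225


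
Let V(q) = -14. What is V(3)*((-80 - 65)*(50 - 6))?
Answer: 89320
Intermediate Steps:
V(3)*((-80 - 65)*(50 - 6)) = -14*(-80 - 65)*(50 - 6) = -(-2030)*44 = -14*(-6380) = 89320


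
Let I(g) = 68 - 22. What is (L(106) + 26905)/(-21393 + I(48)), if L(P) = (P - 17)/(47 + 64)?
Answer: -2986544/2369517 ≈ -1.2604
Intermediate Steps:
I(g) = 46
L(P) = -17/111 + P/111 (L(P) = (-17 + P)/111 = (-17 + P)*(1/111) = -17/111 + P/111)
(L(106) + 26905)/(-21393 + I(48)) = ((-17/111 + (1/111)*106) + 26905)/(-21393 + 46) = ((-17/111 + 106/111) + 26905)/(-21347) = (89/111 + 26905)*(-1/21347) = (2986544/111)*(-1/21347) = -2986544/2369517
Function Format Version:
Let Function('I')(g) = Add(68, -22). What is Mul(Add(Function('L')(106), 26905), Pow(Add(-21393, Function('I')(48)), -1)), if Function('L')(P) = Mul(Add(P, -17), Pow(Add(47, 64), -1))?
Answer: Rational(-2986544, 2369517) ≈ -1.2604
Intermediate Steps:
Function('I')(g) = 46
Function('L')(P) = Add(Rational(-17, 111), Mul(Rational(1, 111), P)) (Function('L')(P) = Mul(Add(-17, P), Pow(111, -1)) = Mul(Add(-17, P), Rational(1, 111)) = Add(Rational(-17, 111), Mul(Rational(1, 111), P)))
Mul(Add(Function('L')(106), 26905), Pow(Add(-21393, Function('I')(48)), -1)) = Mul(Add(Add(Rational(-17, 111), Mul(Rational(1, 111), 106)), 26905), Pow(Add(-21393, 46), -1)) = Mul(Add(Add(Rational(-17, 111), Rational(106, 111)), 26905), Pow(-21347, -1)) = Mul(Add(Rational(89, 111), 26905), Rational(-1, 21347)) = Mul(Rational(2986544, 111), Rational(-1, 21347)) = Rational(-2986544, 2369517)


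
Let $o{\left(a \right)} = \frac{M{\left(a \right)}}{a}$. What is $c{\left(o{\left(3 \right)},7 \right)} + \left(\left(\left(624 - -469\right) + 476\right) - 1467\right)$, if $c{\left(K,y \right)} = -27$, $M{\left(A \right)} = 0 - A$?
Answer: $75$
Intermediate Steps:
$M{\left(A \right)} = - A$
$o{\left(a \right)} = -1$ ($o{\left(a \right)} = \frac{\left(-1\right) a}{a} = -1$)
$c{\left(o{\left(3 \right)},7 \right)} + \left(\left(\left(624 - -469\right) + 476\right) - 1467\right) = -27 + \left(\left(\left(624 - -469\right) + 476\right) - 1467\right) = -27 + \left(\left(\left(624 + 469\right) + 476\right) - 1467\right) = -27 + \left(\left(1093 + 476\right) - 1467\right) = -27 + \left(1569 - 1467\right) = -27 + 102 = 75$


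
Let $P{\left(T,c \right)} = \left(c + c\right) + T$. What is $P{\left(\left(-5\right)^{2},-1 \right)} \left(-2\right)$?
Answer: $-46$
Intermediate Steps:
$P{\left(T,c \right)} = T + 2 c$ ($P{\left(T,c \right)} = 2 c + T = T + 2 c$)
$P{\left(\left(-5\right)^{2},-1 \right)} \left(-2\right) = \left(\left(-5\right)^{2} + 2 \left(-1\right)\right) \left(-2\right) = \left(25 - 2\right) \left(-2\right) = 23 \left(-2\right) = -46$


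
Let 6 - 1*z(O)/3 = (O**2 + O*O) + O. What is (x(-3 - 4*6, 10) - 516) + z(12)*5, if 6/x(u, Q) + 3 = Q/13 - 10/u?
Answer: -3218784/653 ≈ -4929.2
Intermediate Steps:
z(O) = 18 - 6*O**2 - 3*O (z(O) = 18 - 3*((O**2 + O*O) + O) = 18 - 3*((O**2 + O**2) + O) = 18 - 3*(2*O**2 + O) = 18 - 3*(O + 2*O**2) = 18 + (-6*O**2 - 3*O) = 18 - 6*O**2 - 3*O)
x(u, Q) = 6/(-3 - 10/u + Q/13) (x(u, Q) = 6/(-3 + (Q/13 - 10/u)) = 6/(-3 + (-10/u + Q/13)) = 6/(-3 - 10/u + Q/13))
(x(-3 - 4*6, 10) - 516) + z(12)*5 = (78*(-3 - 4*6)/(-130 - 39*(-3 - 4*6) + 10*(-3 - 4*6)) - 516) + (18 - 6*12**2 - 3*12)*5 = (78*(-3 - 24)/(-130 - 39*(-3 - 24) + 10*(-3 - 24)) - 516) + (18 - 6*144 - 36)*5 = (78*(-27)/(-130 - 39*(-27) + 10*(-27)) - 516) + (18 - 864 - 36)*5 = (78*(-27)/(-130 + 1053 - 270) - 516) - 882*5 = (78*(-27)/653 - 516) - 4410 = (78*(-27)*(1/653) - 516) - 4410 = (-2106/653 - 516) - 4410 = -339054/653 - 4410 = -3218784/653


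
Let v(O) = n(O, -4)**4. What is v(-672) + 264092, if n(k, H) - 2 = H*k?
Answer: 52361143474092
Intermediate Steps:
n(k, H) = 2 + H*k
v(O) = (2 - 4*O)**4
v(-672) + 264092 = 16*(-1 + 2*(-672))**4 + 264092 = 16*(-1 - 1344)**4 + 264092 = 16*(-1345)**4 + 264092 = 16*3272571450625 + 264092 = 52361143210000 + 264092 = 52361143474092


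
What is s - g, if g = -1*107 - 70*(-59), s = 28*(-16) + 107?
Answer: -4364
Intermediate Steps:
s = -341 (s = -448 + 107 = -341)
g = 4023 (g = -107 + 4130 = 4023)
s - g = -341 - 1*4023 = -341 - 4023 = -4364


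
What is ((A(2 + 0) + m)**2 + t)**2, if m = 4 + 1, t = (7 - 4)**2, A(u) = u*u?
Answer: 8100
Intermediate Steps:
A(u) = u**2
t = 9 (t = 3**2 = 9)
m = 5
((A(2 + 0) + m)**2 + t)**2 = (((2 + 0)**2 + 5)**2 + 9)**2 = ((2**2 + 5)**2 + 9)**2 = ((4 + 5)**2 + 9)**2 = (9**2 + 9)**2 = (81 + 9)**2 = 90**2 = 8100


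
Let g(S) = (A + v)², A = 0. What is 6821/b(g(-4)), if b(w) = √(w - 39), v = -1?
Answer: -359*I*√38/2 ≈ -1106.5*I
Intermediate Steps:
g(S) = 1 (g(S) = (0 - 1)² = (-1)² = 1)
b(w) = √(-39 + w)
6821/b(g(-4)) = 6821/(√(-39 + 1)) = 6821/(√(-38)) = 6821/((I*√38)) = 6821*(-I*√38/38) = -359*I*√38/2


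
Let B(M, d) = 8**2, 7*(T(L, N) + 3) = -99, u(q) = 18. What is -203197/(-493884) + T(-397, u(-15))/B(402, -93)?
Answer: 992693/6914376 ≈ 0.14357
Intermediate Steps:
T(L, N) = -120/7 (T(L, N) = -3 + (1/7)*(-99) = -3 - 99/7 = -120/7)
B(M, d) = 64
-203197/(-493884) + T(-397, u(-15))/B(402, -93) = -203197/(-493884) - 120/7/64 = -203197*(-1/493884) - 120/7*1/64 = 203197/493884 - 15/56 = 992693/6914376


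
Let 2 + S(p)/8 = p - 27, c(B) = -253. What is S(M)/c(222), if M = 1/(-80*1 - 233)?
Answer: 72624/79189 ≈ 0.91710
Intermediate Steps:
M = -1/313 (M = 1/(-80 - 233) = 1/(-313) = -1/313 ≈ -0.0031949)
S(p) = -232 + 8*p (S(p) = -16 + 8*(p - 27) = -16 + 8*(-27 + p) = -16 + (-216 + 8*p) = -232 + 8*p)
S(M)/c(222) = (-232 + 8*(-1/313))/(-253) = (-232 - 8/313)*(-1/253) = -72624/313*(-1/253) = 72624/79189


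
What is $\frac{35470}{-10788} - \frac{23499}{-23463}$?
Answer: $- \frac{3572379}{1562462} \approx -2.2864$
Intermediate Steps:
$\frac{35470}{-10788} - \frac{23499}{-23463} = 35470 \left(- \frac{1}{10788}\right) - - \frac{2611}{2607} = - \frac{17735}{5394} + \frac{2611}{2607} = - \frac{3572379}{1562462}$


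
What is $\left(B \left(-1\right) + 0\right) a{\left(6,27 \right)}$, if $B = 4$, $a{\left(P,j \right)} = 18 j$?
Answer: $-1944$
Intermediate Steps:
$\left(B \left(-1\right) + 0\right) a{\left(6,27 \right)} = \left(4 \left(-1\right) + 0\right) 18 \cdot 27 = \left(-4 + 0\right) 486 = \left(-4\right) 486 = -1944$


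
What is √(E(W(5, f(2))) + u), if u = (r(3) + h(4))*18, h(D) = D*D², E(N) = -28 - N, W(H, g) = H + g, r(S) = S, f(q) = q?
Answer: √1171 ≈ 34.220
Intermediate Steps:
h(D) = D³
u = 1206 (u = (3 + 4³)*18 = (3 + 64)*18 = 67*18 = 1206)
√(E(W(5, f(2))) + u) = √((-28 - (5 + 2)) + 1206) = √((-28 - 1*7) + 1206) = √((-28 - 7) + 1206) = √(-35 + 1206) = √1171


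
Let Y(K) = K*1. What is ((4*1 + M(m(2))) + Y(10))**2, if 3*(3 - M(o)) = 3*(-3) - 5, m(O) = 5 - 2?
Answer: 4225/9 ≈ 469.44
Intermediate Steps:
Y(K) = K
m(O) = 3
M(o) = 23/3 (M(o) = 3 - (3*(-3) - 5)/3 = 3 - (-9 - 5)/3 = 3 - 1/3*(-14) = 3 + 14/3 = 23/3)
((4*1 + M(m(2))) + Y(10))**2 = ((4*1 + 23/3) + 10)**2 = ((4 + 23/3) + 10)**2 = (35/3 + 10)**2 = (65/3)**2 = 4225/9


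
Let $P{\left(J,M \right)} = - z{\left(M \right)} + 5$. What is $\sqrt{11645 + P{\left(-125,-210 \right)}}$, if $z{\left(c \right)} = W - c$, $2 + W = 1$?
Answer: $\sqrt{11441} \approx 106.96$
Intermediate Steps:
$W = -1$ ($W = -2 + 1 = -1$)
$z{\left(c \right)} = -1 - c$
$P{\left(J,M \right)} = 6 + M$ ($P{\left(J,M \right)} = - (-1 - M) + 5 = \left(1 + M\right) + 5 = 6 + M$)
$\sqrt{11645 + P{\left(-125,-210 \right)}} = \sqrt{11645 + \left(6 - 210\right)} = \sqrt{11645 - 204} = \sqrt{11441}$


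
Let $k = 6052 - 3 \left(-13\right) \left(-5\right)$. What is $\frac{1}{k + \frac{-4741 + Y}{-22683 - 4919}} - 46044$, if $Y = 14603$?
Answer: $- \frac{3721622593343}{80827526} \approx -46044.0$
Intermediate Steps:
$k = 5857$ ($k = 6052 - \left(-39\right) \left(-5\right) = 6052 - 195 = 5857$)
$\frac{1}{k + \frac{-4741 + Y}{-22683 - 4919}} - 46044 = \frac{1}{5857 + \frac{-4741 + 14603}{-22683 - 4919}} - 46044 = \frac{1}{5857 + \frac{9862}{-27602}} - 46044 = \frac{1}{5857 + 9862 \left(- \frac{1}{27602}\right)} - 46044 = \frac{1}{5857 - \frac{4931}{13801}} - 46044 = \frac{1}{\frac{80827526}{13801}} - 46044 = \frac{13801}{80827526} - 46044 = - \frac{3721622593343}{80827526}$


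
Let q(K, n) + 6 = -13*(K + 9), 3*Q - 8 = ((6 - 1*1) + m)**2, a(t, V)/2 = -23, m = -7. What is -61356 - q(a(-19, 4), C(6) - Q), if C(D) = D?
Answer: -61831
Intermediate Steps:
a(t, V) = -46 (a(t, V) = 2*(-23) = -46)
Q = 4 (Q = 8/3 + ((6 - 1*1) - 7)**2/3 = 8/3 + ((6 - 1) - 7)**2/3 = 8/3 + (5 - 7)**2/3 = 8/3 + (1/3)*(-2)**2 = 8/3 + (1/3)*4 = 8/3 + 4/3 = 4)
q(K, n) = -123 - 13*K (q(K, n) = -6 - 13*(K + 9) = -6 - 13*(9 + K) = -6 + (-117 - 13*K) = -123 - 13*K)
-61356 - q(a(-19, 4), C(6) - Q) = -61356 - (-123 - 13*(-46)) = -61356 - (-123 + 598) = -61356 - 1*475 = -61356 - 475 = -61831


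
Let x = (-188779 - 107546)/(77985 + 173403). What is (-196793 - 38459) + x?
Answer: -6571091789/27932 ≈ -2.3525e+5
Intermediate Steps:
x = -32925/27932 (x = -296325/251388 = -296325*1/251388 = -32925/27932 ≈ -1.1788)
(-196793 - 38459) + x = (-196793 - 38459) - 32925/27932 = -235252 - 32925/27932 = -6571091789/27932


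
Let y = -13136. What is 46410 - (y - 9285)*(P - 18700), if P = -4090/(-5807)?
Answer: -2434355364140/5807 ≈ -4.1921e+8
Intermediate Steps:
P = 4090/5807 (P = -4090*(-1/5807) = 4090/5807 ≈ 0.70432)
46410 - (y - 9285)*(P - 18700) = 46410 - (-13136 - 9285)*(4090/5807 - 18700) = 46410 - (-22421)*(-108586810)/5807 = 46410 - 1*2434624867010/5807 = 46410 - 2434624867010/5807 = -2434355364140/5807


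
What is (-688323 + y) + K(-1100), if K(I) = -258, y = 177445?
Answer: -511136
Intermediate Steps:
(-688323 + y) + K(-1100) = (-688323 + 177445) - 258 = -510878 - 258 = -511136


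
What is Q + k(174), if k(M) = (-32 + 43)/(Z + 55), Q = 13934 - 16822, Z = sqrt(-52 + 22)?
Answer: (-2888*sqrt(30) + 158829*I)/(sqrt(30) - 55*I) ≈ -2887.8 - 0.019722*I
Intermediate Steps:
Z = I*sqrt(30) (Z = sqrt(-30) = I*sqrt(30) ≈ 5.4772*I)
Q = -2888
k(M) = 11/(55 + I*sqrt(30)) (k(M) = (-32 + 43)/(I*sqrt(30) + 55) = 11/(55 + I*sqrt(30)))
Q + k(174) = -2888 + (121/611 - 11*I*sqrt(30)/3055) = -1764447/611 - 11*I*sqrt(30)/3055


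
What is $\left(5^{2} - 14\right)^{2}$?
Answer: $121$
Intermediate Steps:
$\left(5^{2} - 14\right)^{2} = \left(25 - 14\right)^{2} = 11^{2} = 121$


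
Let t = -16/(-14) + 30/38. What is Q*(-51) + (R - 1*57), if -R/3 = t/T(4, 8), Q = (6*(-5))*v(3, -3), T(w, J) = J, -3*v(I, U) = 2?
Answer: -1146699/1064 ≈ -1077.7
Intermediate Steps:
v(I, U) = -⅔ (v(I, U) = -⅓*2 = -⅔)
Q = 20 (Q = (6*(-5))*(-⅔) = -30*(-⅔) = 20)
t = 257/133 (t = -16*(-1/14) + 30*(1/38) = 8/7 + 15/19 = 257/133 ≈ 1.9323)
R = -771/1064 (R = -771/(133*8) = -3*257/1064 = -771/1064 ≈ -0.72462)
Q*(-51) + (R - 1*57) = 20*(-51) + (-771/1064 - 1*57) = -1020 + (-771/1064 - 57) = -1020 - 61419/1064 = -1146699/1064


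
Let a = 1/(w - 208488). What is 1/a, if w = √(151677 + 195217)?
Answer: -208488 + √346894 ≈ -2.0790e+5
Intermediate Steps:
w = √346894 ≈ 588.98
a = 1/(-208488 + √346894) (a = 1/(√346894 - 208488) = 1/(-208488 + √346894) ≈ -4.8100e-6)
1/a = 1/(-104244/21733449625 - √346894/43466899250)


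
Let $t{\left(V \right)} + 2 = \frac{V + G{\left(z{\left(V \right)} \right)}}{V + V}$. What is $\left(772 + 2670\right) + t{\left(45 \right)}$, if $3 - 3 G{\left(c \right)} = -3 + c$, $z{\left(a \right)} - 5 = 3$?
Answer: $\frac{928933}{270} \approx 3440.5$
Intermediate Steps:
$z{\left(a \right)} = 8$ ($z{\left(a \right)} = 5 + 3 = 8$)
$G{\left(c \right)} = 2 - \frac{c}{3}$ ($G{\left(c \right)} = 1 - \frac{-3 + c}{3} = 1 - \left(-1 + \frac{c}{3}\right) = 2 - \frac{c}{3}$)
$t{\left(V \right)} = -2 + \frac{- \frac{2}{3} + V}{2 V}$ ($t{\left(V \right)} = -2 + \frac{V + \left(2 - \frac{8}{3}\right)}{V + V} = -2 + \frac{V + \left(2 - \frac{8}{3}\right)}{2 V} = -2 + \left(V - \frac{2}{3}\right) \frac{1}{2 V} = -2 + \left(- \frac{2}{3} + V\right) \frac{1}{2 V} = -2 + \frac{- \frac{2}{3} + V}{2 V}$)
$\left(772 + 2670\right) + t{\left(45 \right)} = \left(772 + 2670\right) + \frac{-2 - 405}{6 \cdot 45} = 3442 + \frac{1}{6} \cdot \frac{1}{45} \left(-2 - 405\right) = 3442 + \frac{1}{6} \cdot \frac{1}{45} \left(-407\right) = 3442 - \frac{407}{270} = \frac{928933}{270}$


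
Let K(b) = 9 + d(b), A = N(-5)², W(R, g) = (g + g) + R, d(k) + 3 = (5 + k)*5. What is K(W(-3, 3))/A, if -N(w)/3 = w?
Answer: 46/225 ≈ 0.20444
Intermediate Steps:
N(w) = -3*w
d(k) = 22 + 5*k (d(k) = -3 + (5 + k)*5 = -3 + (25 + 5*k) = 22 + 5*k)
W(R, g) = R + 2*g (W(R, g) = 2*g + R = R + 2*g)
A = 225 (A = (-3*(-5))² = 15² = 225)
K(b) = 31 + 5*b (K(b) = 9 + (22 + 5*b) = 31 + 5*b)
K(W(-3, 3))/A = (31 + 5*(-3 + 2*3))/225 = (31 + 5*(-3 + 6))*(1/225) = (31 + 5*3)*(1/225) = (31 + 15)*(1/225) = 46*(1/225) = 46/225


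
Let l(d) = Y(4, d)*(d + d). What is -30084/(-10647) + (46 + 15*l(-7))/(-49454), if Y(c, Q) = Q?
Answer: 245272214/87756123 ≈ 2.7949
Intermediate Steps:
l(d) = 2*d² (l(d) = d*(d + d) = d*(2*d) = 2*d²)
-30084/(-10647) + (46 + 15*l(-7))/(-49454) = -30084/(-10647) + (46 + 15*(2*(-7)²))/(-49454) = -30084*(-1/10647) + (46 + 15*(2*49))*(-1/49454) = 10028/3549 + (46 + 15*98)*(-1/49454) = 10028/3549 + (46 + 1470)*(-1/49454) = 10028/3549 + 1516*(-1/49454) = 10028/3549 - 758/24727 = 245272214/87756123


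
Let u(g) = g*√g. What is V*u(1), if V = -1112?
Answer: -1112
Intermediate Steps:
u(g) = g^(3/2)
V*u(1) = -1112*1^(3/2) = -1112*1 = -1112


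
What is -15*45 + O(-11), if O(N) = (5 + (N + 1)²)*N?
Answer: -1830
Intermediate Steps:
O(N) = N*(5 + (1 + N)²) (O(N) = (5 + (1 + N)²)*N = N*(5 + (1 + N)²))
-15*45 + O(-11) = -15*45 - 11*(5 + (1 - 11)²) = -675 - 11*(5 + (-10)²) = -675 - 11*(5 + 100) = -675 - 11*105 = -675 - 1155 = -1830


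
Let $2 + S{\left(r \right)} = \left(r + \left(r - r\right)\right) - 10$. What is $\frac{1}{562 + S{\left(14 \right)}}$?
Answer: $\frac{1}{564} \approx 0.0017731$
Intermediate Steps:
$S{\left(r \right)} = -12 + r$ ($S{\left(r \right)} = -2 + \left(\left(r + \left(r - r\right)\right) - 10\right) = -2 + \left(\left(r + 0\right) - 10\right) = -2 + \left(r - 10\right) = -2 + \left(-10 + r\right) = -12 + r$)
$\frac{1}{562 + S{\left(14 \right)}} = \frac{1}{562 + \left(-12 + 14\right)} = \frac{1}{562 + 2} = \frac{1}{564}$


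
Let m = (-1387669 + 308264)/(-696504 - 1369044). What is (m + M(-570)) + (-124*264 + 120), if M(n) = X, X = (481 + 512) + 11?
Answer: -65295023971/2065548 ≈ -31611.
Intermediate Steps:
X = 1004 (X = 993 + 11 = 1004)
M(n) = 1004
m = 1079405/2065548 (m = -1079405/(-2065548) = -1079405*(-1/2065548) = 1079405/2065548 ≈ 0.52258)
(m + M(-570)) + (-124*264 + 120) = (1079405/2065548 + 1004) + (-124*264 + 120) = 2074889597/2065548 + (-32736 + 120) = 2074889597/2065548 - 32616 = -65295023971/2065548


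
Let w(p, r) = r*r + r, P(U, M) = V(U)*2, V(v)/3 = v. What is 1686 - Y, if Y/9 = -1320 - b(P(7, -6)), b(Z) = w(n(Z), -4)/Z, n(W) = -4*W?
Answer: 94980/7 ≈ 13569.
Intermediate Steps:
V(v) = 3*v
P(U, M) = 6*U (P(U, M) = (3*U)*2 = 6*U)
w(p, r) = r + r² (w(p, r) = r² + r = r + r²)
b(Z) = 12/Z (b(Z) = (-4*(1 - 4))/Z = (-4*(-3))/Z = 12/Z)
Y = -83178/7 (Y = 9*(-1320 - 12/(6*7)) = 9*(-1320 - 12/42) = 9*(-1320 - 1*2/7) = 9*(-1320 - 2/7) = 9*(-9242/7) = -83178/7 ≈ -11883.)
1686 - Y = 1686 - 1*(-83178/7) = 1686 + 83178/7 = 94980/7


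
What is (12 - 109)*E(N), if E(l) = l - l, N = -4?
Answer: 0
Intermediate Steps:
E(l) = 0
(12 - 109)*E(N) = (12 - 109)*0 = -97*0 = 0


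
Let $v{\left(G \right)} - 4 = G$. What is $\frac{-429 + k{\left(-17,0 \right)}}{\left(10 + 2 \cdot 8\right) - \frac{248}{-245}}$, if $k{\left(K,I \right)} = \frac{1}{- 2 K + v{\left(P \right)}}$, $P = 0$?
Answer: $- \frac{3993745}{251484} \approx -15.881$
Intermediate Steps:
$v{\left(G \right)} = 4 + G$
$k{\left(K,I \right)} = \frac{1}{4 - 2 K}$ ($k{\left(K,I \right)} = \frac{1}{- 2 K + \left(4 + 0\right)} = \frac{1}{- 2 K + 4} = \frac{1}{4 - 2 K}$)
$\frac{-429 + k{\left(-17,0 \right)}}{\left(10 + 2 \cdot 8\right) - \frac{248}{-245}} = \frac{-429 - \frac{1}{-4 + 2 \left(-17\right)}}{\left(10 + 2 \cdot 8\right) - \frac{248}{-245}} = \frac{-429 - \frac{1}{-4 - 34}}{\left(10 + 16\right) - - \frac{248}{245}} = \frac{-429 - \frac{1}{-38}}{26 + \frac{248}{245}} = \frac{-429 - - \frac{1}{38}}{\frac{6618}{245}} = \left(-429 + \frac{1}{38}\right) \frac{245}{6618} = \left(- \frac{16301}{38}\right) \frac{245}{6618} = - \frac{3993745}{251484}$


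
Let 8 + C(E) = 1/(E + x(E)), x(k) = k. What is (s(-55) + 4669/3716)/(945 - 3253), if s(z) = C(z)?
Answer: 1380103/471709040 ≈ 0.0029257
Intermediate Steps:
C(E) = -8 + 1/(2*E) (C(E) = -8 + 1/(E + E) = -8 + 1/(2*E))
s(z) = -8 + 1/(2*z)
(s(-55) + 4669/3716)/(945 - 3253) = ((-8 + (1/2)/(-55)) + 4669/3716)/(945 - 3253) = ((-8 + (1/2)*(-1/55)) + 4669*(1/3716))/(-2308) = ((-8 - 1/110) + 4669/3716)*(-1/2308) = (-881/110 + 4669/3716)*(-1/2308) = -1380103/204380*(-1/2308) = 1380103/471709040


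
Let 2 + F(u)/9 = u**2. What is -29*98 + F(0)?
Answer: -2860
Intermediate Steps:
F(u) = -18 + 9*u**2
-29*98 + F(0) = -29*98 + (-18 + 9*0**2) = -2842 + (-18 + 9*0) = -2842 + (-18 + 0) = -2842 - 18 = -2860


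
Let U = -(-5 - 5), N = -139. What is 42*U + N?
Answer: 281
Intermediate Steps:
U = 10 (U = -1*(-10) = 10)
42*U + N = 42*10 - 139 = 420 - 139 = 281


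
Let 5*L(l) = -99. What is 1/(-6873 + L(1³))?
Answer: -5/34464 ≈ -0.00014508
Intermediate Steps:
L(l) = -99/5 (L(l) = (⅕)*(-99) = -99/5)
1/(-6873 + L(1³)) = 1/(-6873 - 99/5) = 1/(-34464/5) = -5/34464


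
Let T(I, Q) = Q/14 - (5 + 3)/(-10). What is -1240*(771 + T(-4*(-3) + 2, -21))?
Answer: -955172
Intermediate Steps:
T(I, Q) = 4/5 + Q/14 (T(I, Q) = Q*(1/14) - 1*8*(-1/10) = Q/14 - 8*(-1/10) = Q/14 + 4/5 = 4/5 + Q/14)
-1240*(771 + T(-4*(-3) + 2, -21)) = -1240*(771 + (4/5 + (1/14)*(-21))) = -1240*(771 + (4/5 - 3/2)) = -1240*(771 - 7/10) = -1240*7703/10 = -955172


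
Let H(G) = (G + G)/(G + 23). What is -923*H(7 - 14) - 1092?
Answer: -2275/8 ≈ -284.38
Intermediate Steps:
H(G) = 2*G/(23 + G) (H(G) = (2*G)/(23 + G) = 2*G/(23 + G))
-923*H(7 - 14) - 1092 = -1846*(7 - 14)/(23 + (7 - 14)) - 1092 = -1846*(-7)/(23 - 7) - 1092 = -1846*(-7)/16 - 1092 = -923*(-7/8) - 1092 = 6461/8 - 1092 = -2275/8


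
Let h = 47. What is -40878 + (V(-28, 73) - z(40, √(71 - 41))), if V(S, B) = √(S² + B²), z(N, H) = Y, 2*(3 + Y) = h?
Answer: -81797/2 + √6113 ≈ -40820.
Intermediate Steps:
Y = 41/2 (Y = -3 + (½)*47 = -3 + 47/2 = 41/2 ≈ 20.500)
z(N, H) = 41/2
V(S, B) = √(B² + S²)
-40878 + (V(-28, 73) - z(40, √(71 - 41))) = -40878 + (√(73² + (-28)²) - 1*41/2) = -40878 + (√(5329 + 784) - 41/2) = -40878 + (√6113 - 41/2) = -40878 + (-41/2 + √6113) = -81797/2 + √6113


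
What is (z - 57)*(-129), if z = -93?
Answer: 19350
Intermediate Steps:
(z - 57)*(-129) = (-93 - 57)*(-129) = -150*(-129) = 19350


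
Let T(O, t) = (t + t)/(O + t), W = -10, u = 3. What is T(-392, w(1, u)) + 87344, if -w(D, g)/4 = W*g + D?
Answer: 6026678/69 ≈ 87343.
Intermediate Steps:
w(D, g) = -4*D + 40*g (w(D, g) = -4*(-10*g + D) = -4*(D - 10*g) = -4*D + 40*g)
T(O, t) = 2*t/(O + t) (T(O, t) = (2*t)/(O + t) = 2*t/(O + t))
T(-392, w(1, u)) + 87344 = 2*(-4*1 + 40*3)/(-392 + (-4*1 + 40*3)) + 87344 = 2*(-4 + 120)/(-392 + (-4 + 120)) + 87344 = 2*116/(-392 + 116) + 87344 = 2*116/(-276) + 87344 = 2*116*(-1/276) + 87344 = -58/69 + 87344 = 6026678/69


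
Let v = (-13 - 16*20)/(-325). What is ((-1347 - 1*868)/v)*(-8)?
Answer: 5759000/333 ≈ 17294.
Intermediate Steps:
v = 333/325 (v = (-13 - 320)*(-1/325) = -333*(-1/325) = 333/325 ≈ 1.0246)
((-1347 - 1*868)/v)*(-8) = ((-1347 - 1*868)/(333/325))*(-8) = ((-1347 - 868)*(325/333))*(-8) = -2215*325/333*(-8) = -719875/333*(-8) = 5759000/333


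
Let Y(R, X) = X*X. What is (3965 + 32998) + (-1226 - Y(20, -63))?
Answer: 31768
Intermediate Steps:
Y(R, X) = X²
(3965 + 32998) + (-1226 - Y(20, -63)) = (3965 + 32998) + (-1226 - 1*(-63)²) = 36963 + (-1226 - 1*3969) = 36963 + (-1226 - 3969) = 36963 - 5195 = 31768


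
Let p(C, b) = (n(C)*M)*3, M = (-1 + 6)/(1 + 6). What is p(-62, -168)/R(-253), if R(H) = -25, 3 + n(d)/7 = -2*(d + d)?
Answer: -147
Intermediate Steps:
n(d) = -21 - 28*d (n(d) = -21 + 7*(-2*(d + d)) = -21 + 7*(-4*d) = -21 - 28*d)
M = 5/7 ≈ 0.71429
p(C, b) = -45 - 60*C (p(C, b) = ((-21 - 28*C)*(5/7))*3 = (-15 - 20*C)*3 = -45 - 60*C)
p(-62, -168)/R(-253) = (-45 - 60*(-62))/(-25) = (-45 + 3720)*(-1/25) = 3675*(-1/25) = -147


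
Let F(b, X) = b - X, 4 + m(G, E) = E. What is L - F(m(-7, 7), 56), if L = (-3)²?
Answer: 62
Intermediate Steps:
m(G, E) = -4 + E
L = 9
L - F(m(-7, 7), 56) = 9 - ((-4 + 7) - 1*56) = 9 - (3 - 56) = 9 - 1*(-53) = 9 + 53 = 62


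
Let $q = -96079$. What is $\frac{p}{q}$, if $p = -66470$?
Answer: $\frac{66470}{96079} \approx 0.69183$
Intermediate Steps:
$\frac{p}{q} = - \frac{66470}{-96079} = \left(-66470\right) \left(- \frac{1}{96079}\right) = \frac{66470}{96079}$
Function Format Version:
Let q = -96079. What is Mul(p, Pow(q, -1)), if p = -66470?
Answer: Rational(66470, 96079) ≈ 0.69183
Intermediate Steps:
Mul(p, Pow(q, -1)) = Mul(-66470, Pow(-96079, -1)) = Mul(-66470, Rational(-1, 96079)) = Rational(66470, 96079)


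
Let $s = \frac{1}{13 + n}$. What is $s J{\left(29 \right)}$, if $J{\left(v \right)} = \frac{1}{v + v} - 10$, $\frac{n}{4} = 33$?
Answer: $- \frac{579}{8410} \approx -0.068847$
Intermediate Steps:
$n = 132$ ($n = 4 \cdot 33 = 132$)
$J{\left(v \right)} = -10 + \frac{1}{2 v}$ ($J{\left(v \right)} = \frac{1}{2 v} - 10 = -10 + \frac{1}{2 v}$)
$s = \frac{1}{145}$ ($s = \frac{1}{13 + 132} = \frac{1}{145} \approx 0.0068966$)
$s J{\left(29 \right)} = \frac{-10 + \frac{1}{2 \cdot 29}}{145} = \frac{-10 + \frac{1}{2} \cdot \frac{1}{29}}{145} = \frac{-10 + \frac{1}{58}}{145} = \frac{1}{145} \left(- \frac{579}{58}\right) = - \frac{579}{8410}$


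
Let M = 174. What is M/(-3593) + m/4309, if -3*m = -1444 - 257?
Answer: 1287465/15482237 ≈ 0.083158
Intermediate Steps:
m = 567 (m = -(-1444 - 257)/3 = -⅓*(-1701) = 567)
M/(-3593) + m/4309 = 174/(-3593) + 567/4309 = 174*(-1/3593) + 567*(1/4309) = -174/3593 + 567/4309 = 1287465/15482237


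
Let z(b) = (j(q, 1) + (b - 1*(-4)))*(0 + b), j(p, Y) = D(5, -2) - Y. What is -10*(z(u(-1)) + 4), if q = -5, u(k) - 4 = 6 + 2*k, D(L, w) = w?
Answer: -760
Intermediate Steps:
u(k) = 10 + 2*k (u(k) = 4 + (6 + 2*k) = 10 + 2*k)
j(p, Y) = -2 - Y
z(b) = b*(1 + b) (z(b) = ((-2 - 1*1) + (b - 1*(-4)))*(0 + b) = ((-2 - 1) + (b + 4))*b = (-3 + (4 + b))*b = (1 + b)*b = b*(1 + b))
-10*(z(u(-1)) + 4) = -10*((10 + 2*(-1))*(1 + (10 + 2*(-1))) + 4) = -10*((10 - 2)*(1 + (10 - 2)) + 4) = -10*(8*(1 + 8) + 4) = -10*(8*9 + 4) = -10*(72 + 4) = -10*76 = -760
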